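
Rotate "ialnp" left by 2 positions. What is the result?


Input: "ialnp", rotate left by 2
First 2 characters: "ia"
Remaining characters: "lnp"
Concatenate remaining + first: "lnp" + "ia" = "lnpia"

lnpia


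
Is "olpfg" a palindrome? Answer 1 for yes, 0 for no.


Input: olpfg
Reversed: gfplo
  Compare pos 0 ('o') with pos 4 ('g'): MISMATCH
  Compare pos 1 ('l') with pos 3 ('f'): MISMATCH
Result: not a palindrome

0


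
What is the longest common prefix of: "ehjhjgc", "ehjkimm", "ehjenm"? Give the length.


Words: ehjhjgc, ehjkimm, ehjenm
  Position 0: all 'e' => match
  Position 1: all 'h' => match
  Position 2: all 'j' => match
  Position 3: ('h', 'k', 'e') => mismatch, stop
LCP = "ehj" (length 3)

3


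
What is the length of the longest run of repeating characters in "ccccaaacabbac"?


Input: "ccccaaacabbac"
Scanning for longest run:
  Position 1 ('c'): continues run of 'c', length=2
  Position 2 ('c'): continues run of 'c', length=3
  Position 3 ('c'): continues run of 'c', length=4
  Position 4 ('a'): new char, reset run to 1
  Position 5 ('a'): continues run of 'a', length=2
  Position 6 ('a'): continues run of 'a', length=3
  Position 7 ('c'): new char, reset run to 1
  Position 8 ('a'): new char, reset run to 1
  Position 9 ('b'): new char, reset run to 1
  Position 10 ('b'): continues run of 'b', length=2
  Position 11 ('a'): new char, reset run to 1
  Position 12 ('c'): new char, reset run to 1
Longest run: 'c' with length 4

4


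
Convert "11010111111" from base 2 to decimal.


Input: "11010111111" in base 2
Positional expansion:
  Digit '1' (value 1) x 2^10 = 1024
  Digit '1' (value 1) x 2^9 = 512
  Digit '0' (value 0) x 2^8 = 0
  Digit '1' (value 1) x 2^7 = 128
  Digit '0' (value 0) x 2^6 = 0
  Digit '1' (value 1) x 2^5 = 32
  Digit '1' (value 1) x 2^4 = 16
  Digit '1' (value 1) x 2^3 = 8
  Digit '1' (value 1) x 2^2 = 4
  Digit '1' (value 1) x 2^1 = 2
  Digit '1' (value 1) x 2^0 = 1
Sum = 1727

1727


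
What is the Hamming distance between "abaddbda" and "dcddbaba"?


Comparing "abaddbda" and "dcddbaba" position by position:
  Position 0: 'a' vs 'd' => differ
  Position 1: 'b' vs 'c' => differ
  Position 2: 'a' vs 'd' => differ
  Position 3: 'd' vs 'd' => same
  Position 4: 'd' vs 'b' => differ
  Position 5: 'b' vs 'a' => differ
  Position 6: 'd' vs 'b' => differ
  Position 7: 'a' vs 'a' => same
Total differences (Hamming distance): 6

6


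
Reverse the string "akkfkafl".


Input: akkfkafl
Reading characters right to left:
  Position 7: 'l'
  Position 6: 'f'
  Position 5: 'a'
  Position 4: 'k'
  Position 3: 'f'
  Position 2: 'k'
  Position 1: 'k'
  Position 0: 'a'
Reversed: lfakfkka

lfakfkka


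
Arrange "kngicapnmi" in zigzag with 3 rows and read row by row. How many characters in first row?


Zigzag "kngicapnmi" into 3 rows:
Placing characters:
  'k' => row 0
  'n' => row 1
  'g' => row 2
  'i' => row 1
  'c' => row 0
  'a' => row 1
  'p' => row 2
  'n' => row 1
  'm' => row 0
  'i' => row 1
Rows:
  Row 0: "kcm"
  Row 1: "niani"
  Row 2: "gp"
First row length: 3

3


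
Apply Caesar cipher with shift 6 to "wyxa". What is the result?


Caesar cipher: shift "wyxa" by 6
  'w' (pos 22) + 6 = pos 2 = 'c'
  'y' (pos 24) + 6 = pos 4 = 'e'
  'x' (pos 23) + 6 = pos 3 = 'd'
  'a' (pos 0) + 6 = pos 6 = 'g'
Result: cedg

cedg


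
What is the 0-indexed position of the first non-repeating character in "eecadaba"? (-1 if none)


Input: eecadaba
Character frequencies:
  'a': 3
  'b': 1
  'c': 1
  'd': 1
  'e': 2
Scanning left to right for freq == 1:
  Position 0 ('e'): freq=2, skip
  Position 1 ('e'): freq=2, skip
  Position 2 ('c'): unique! => answer = 2

2


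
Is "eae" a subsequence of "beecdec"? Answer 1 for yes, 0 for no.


Check if "eae" is a subsequence of "beecdec"
Greedy scan:
  Position 0 ('b'): no match needed
  Position 1 ('e'): matches sub[0] = 'e'
  Position 2 ('e'): no match needed
  Position 3 ('c'): no match needed
  Position 4 ('d'): no match needed
  Position 5 ('e'): no match needed
  Position 6 ('c'): no match needed
Only matched 1/3 characters => not a subsequence

0


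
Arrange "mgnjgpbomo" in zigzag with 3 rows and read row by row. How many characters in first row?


Zigzag "mgnjgpbomo" into 3 rows:
Placing characters:
  'm' => row 0
  'g' => row 1
  'n' => row 2
  'j' => row 1
  'g' => row 0
  'p' => row 1
  'b' => row 2
  'o' => row 1
  'm' => row 0
  'o' => row 1
Rows:
  Row 0: "mgm"
  Row 1: "gjpoo"
  Row 2: "nb"
First row length: 3

3


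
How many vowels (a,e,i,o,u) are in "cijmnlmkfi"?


Input: cijmnlmkfi
Checking each character:
  'c' at position 0: consonant
  'i' at position 1: vowel (running total: 1)
  'j' at position 2: consonant
  'm' at position 3: consonant
  'n' at position 4: consonant
  'l' at position 5: consonant
  'm' at position 6: consonant
  'k' at position 7: consonant
  'f' at position 8: consonant
  'i' at position 9: vowel (running total: 2)
Total vowels: 2

2


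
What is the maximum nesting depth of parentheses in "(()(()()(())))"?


Input: "(()(()()(())))"
Tracking depth:
  Position 0 '(': depth becomes 1
  Position 1 '(': depth becomes 2
  Position 2 ')': depth becomes 1
  Position 3 '(': depth becomes 2
  Position 4 '(': depth becomes 3
  Position 5 ')': depth becomes 2
  Position 6 '(': depth becomes 3
  Position 7 ')': depth becomes 2
  Position 8 '(': depth becomes 3
  Position 9 '(': depth becomes 4
  Position 10 ')': depth becomes 3
  Position 11 ')': depth becomes 2
  Position 12 ')': depth becomes 1
  Position 13 ')': depth becomes 0
Maximum depth reached: 4

4


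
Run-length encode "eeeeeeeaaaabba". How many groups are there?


Input: eeeeeeeaaaabba
Scanning for consecutive runs:
  Group 1: 'e' x 7 (positions 0-6)
  Group 2: 'a' x 4 (positions 7-10)
  Group 3: 'b' x 2 (positions 11-12)
  Group 4: 'a' x 1 (positions 13-13)
Total groups: 4

4


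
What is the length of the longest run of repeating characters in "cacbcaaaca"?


Input: "cacbcaaaca"
Scanning for longest run:
  Position 1 ('a'): new char, reset run to 1
  Position 2 ('c'): new char, reset run to 1
  Position 3 ('b'): new char, reset run to 1
  Position 4 ('c'): new char, reset run to 1
  Position 5 ('a'): new char, reset run to 1
  Position 6 ('a'): continues run of 'a', length=2
  Position 7 ('a'): continues run of 'a', length=3
  Position 8 ('c'): new char, reset run to 1
  Position 9 ('a'): new char, reset run to 1
Longest run: 'a' with length 3

3


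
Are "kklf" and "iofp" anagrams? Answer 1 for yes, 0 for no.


Strings: "kklf", "iofp"
Sorted first:  fkkl
Sorted second: fiop
Differ at position 1: 'k' vs 'i' => not anagrams

0


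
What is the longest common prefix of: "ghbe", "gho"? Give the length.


Words: ghbe, gho
  Position 0: all 'g' => match
  Position 1: all 'h' => match
  Position 2: ('b', 'o') => mismatch, stop
LCP = "gh" (length 2)

2


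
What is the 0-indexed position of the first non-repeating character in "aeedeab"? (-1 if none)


Input: aeedeab
Character frequencies:
  'a': 2
  'b': 1
  'd': 1
  'e': 3
Scanning left to right for freq == 1:
  Position 0 ('a'): freq=2, skip
  Position 1 ('e'): freq=3, skip
  Position 2 ('e'): freq=3, skip
  Position 3 ('d'): unique! => answer = 3

3


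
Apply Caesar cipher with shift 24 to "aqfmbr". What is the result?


Caesar cipher: shift "aqfmbr" by 24
  'a' (pos 0) + 24 = pos 24 = 'y'
  'q' (pos 16) + 24 = pos 14 = 'o'
  'f' (pos 5) + 24 = pos 3 = 'd'
  'm' (pos 12) + 24 = pos 10 = 'k'
  'b' (pos 1) + 24 = pos 25 = 'z'
  'r' (pos 17) + 24 = pos 15 = 'p'
Result: yodkzp

yodkzp


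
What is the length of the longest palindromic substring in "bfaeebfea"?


Input: "bfaeebfea"
Checking substrings for palindromes:
  [3:5] "ee" (len 2) => palindrome
Longest palindromic substring: "ee" with length 2

2


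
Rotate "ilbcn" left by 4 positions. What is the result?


Input: "ilbcn", rotate left by 4
First 4 characters: "ilbc"
Remaining characters: "n"
Concatenate remaining + first: "n" + "ilbc" = "nilbc"

nilbc


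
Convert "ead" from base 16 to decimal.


Input: "ead" in base 16
Positional expansion:
  Digit 'e' (value 14) x 16^2 = 3584
  Digit 'a' (value 10) x 16^1 = 160
  Digit 'd' (value 13) x 16^0 = 13
Sum = 3757

3757


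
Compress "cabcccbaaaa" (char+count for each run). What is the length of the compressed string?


Input: cabcccbaaaa
Runs:
  'c' x 1 => "c1"
  'a' x 1 => "a1"
  'b' x 1 => "b1"
  'c' x 3 => "c3"
  'b' x 1 => "b1"
  'a' x 4 => "a4"
Compressed: "c1a1b1c3b1a4"
Compressed length: 12

12


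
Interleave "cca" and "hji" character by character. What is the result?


Interleaving "cca" and "hji":
  Position 0: 'c' from first, 'h' from second => "ch"
  Position 1: 'c' from first, 'j' from second => "cj"
  Position 2: 'a' from first, 'i' from second => "ai"
Result: chcjai

chcjai


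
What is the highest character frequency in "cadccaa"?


Input: cadccaa
Character counts:
  'a': 3
  'c': 3
  'd': 1
Maximum frequency: 3

3


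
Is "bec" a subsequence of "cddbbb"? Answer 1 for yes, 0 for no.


Check if "bec" is a subsequence of "cddbbb"
Greedy scan:
  Position 0 ('c'): no match needed
  Position 1 ('d'): no match needed
  Position 2 ('d'): no match needed
  Position 3 ('b'): matches sub[0] = 'b'
  Position 4 ('b'): no match needed
  Position 5 ('b'): no match needed
Only matched 1/3 characters => not a subsequence

0


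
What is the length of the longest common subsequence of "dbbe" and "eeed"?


LCS of "dbbe" and "eeed"
DP table:
           e    e    e    d
      0    0    0    0    0
  d   0    0    0    0    1
  b   0    0    0    0    1
  b   0    0    0    0    1
  e   0    1    1    1    1
LCS length = dp[4][4] = 1

1


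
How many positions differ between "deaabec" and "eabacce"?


Comparing "deaabec" and "eabacce" position by position:
  Position 0: 'd' vs 'e' => DIFFER
  Position 1: 'e' vs 'a' => DIFFER
  Position 2: 'a' vs 'b' => DIFFER
  Position 3: 'a' vs 'a' => same
  Position 4: 'b' vs 'c' => DIFFER
  Position 5: 'e' vs 'c' => DIFFER
  Position 6: 'c' vs 'e' => DIFFER
Positions that differ: 6

6


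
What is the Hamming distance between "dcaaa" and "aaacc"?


Comparing "dcaaa" and "aaacc" position by position:
  Position 0: 'd' vs 'a' => differ
  Position 1: 'c' vs 'a' => differ
  Position 2: 'a' vs 'a' => same
  Position 3: 'a' vs 'c' => differ
  Position 4: 'a' vs 'c' => differ
Total differences (Hamming distance): 4

4


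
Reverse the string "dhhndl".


Input: dhhndl
Reading characters right to left:
  Position 5: 'l'
  Position 4: 'd'
  Position 3: 'n'
  Position 2: 'h'
  Position 1: 'h'
  Position 0: 'd'
Reversed: ldnhhd

ldnhhd


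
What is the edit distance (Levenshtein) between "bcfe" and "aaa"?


Computing edit distance: "bcfe" -> "aaa"
DP table:
           a    a    a
      0    1    2    3
  b   1    1    2    3
  c   2    2    2    3
  f   3    3    3    3
  e   4    4    4    4
Edit distance = dp[4][3] = 4

4


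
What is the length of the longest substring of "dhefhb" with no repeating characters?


Input: "dhefhb"
Sliding window (track last position of each char):
  Position 0 ('d'): window [0,0] length 1 -- new best
  Position 1 ('h'): window [0,1] length 2 -- new best
  Position 2 ('e'): window [0,2] length 3 -- new best
  Position 3 ('f'): window [0,3] length 4 -- new best
  Position 4 ('h'): repeat (last at 1), move window start to 2
  Position 4 ('h'): window [2,4] length 3
  Position 5 ('b'): window [2,5] length 4
Longest substring with no repeats: "dhef" with length 4

4


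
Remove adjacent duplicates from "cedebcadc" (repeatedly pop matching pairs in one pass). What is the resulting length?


Input: cedebcadc
Stack-based adjacent duplicate removal:
  Read 'c': push. Stack: c
  Read 'e': push. Stack: ce
  Read 'd': push. Stack: ced
  Read 'e': push. Stack: cede
  Read 'b': push. Stack: cedeb
  Read 'c': push. Stack: cedebc
  Read 'a': push. Stack: cedebca
  Read 'd': push. Stack: cedebcad
  Read 'c': push. Stack: cedebcadc
Final stack: "cedebcadc" (length 9)

9


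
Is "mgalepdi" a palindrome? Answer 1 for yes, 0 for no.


Input: mgalepdi
Reversed: idpelagm
  Compare pos 0 ('m') with pos 7 ('i'): MISMATCH
  Compare pos 1 ('g') with pos 6 ('d'): MISMATCH
  Compare pos 2 ('a') with pos 5 ('p'): MISMATCH
  Compare pos 3 ('l') with pos 4 ('e'): MISMATCH
Result: not a palindrome

0


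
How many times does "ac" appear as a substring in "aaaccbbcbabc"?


Searching for "ac" in "aaaccbbcbabc"
Scanning each position:
  Position 0: "aa" => no
  Position 1: "aa" => no
  Position 2: "ac" => MATCH
  Position 3: "cc" => no
  Position 4: "cb" => no
  Position 5: "bb" => no
  Position 6: "bc" => no
  Position 7: "cb" => no
  Position 8: "ba" => no
  Position 9: "ab" => no
  Position 10: "bc" => no
Total occurrences: 1

1


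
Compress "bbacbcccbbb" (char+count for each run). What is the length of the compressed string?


Input: bbacbcccbbb
Runs:
  'b' x 2 => "b2"
  'a' x 1 => "a1"
  'c' x 1 => "c1"
  'b' x 1 => "b1"
  'c' x 3 => "c3"
  'b' x 3 => "b3"
Compressed: "b2a1c1b1c3b3"
Compressed length: 12

12


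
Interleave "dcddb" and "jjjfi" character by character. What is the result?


Interleaving "dcddb" and "jjjfi":
  Position 0: 'd' from first, 'j' from second => "dj"
  Position 1: 'c' from first, 'j' from second => "cj"
  Position 2: 'd' from first, 'j' from second => "dj"
  Position 3: 'd' from first, 'f' from second => "df"
  Position 4: 'b' from first, 'i' from second => "bi"
Result: djcjdjdfbi

djcjdjdfbi


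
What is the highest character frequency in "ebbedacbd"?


Input: ebbedacbd
Character counts:
  'a': 1
  'b': 3
  'c': 1
  'd': 2
  'e': 2
Maximum frequency: 3

3


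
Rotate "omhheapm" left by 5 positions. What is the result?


Input: "omhheapm", rotate left by 5
First 5 characters: "omhhe"
Remaining characters: "apm"
Concatenate remaining + first: "apm" + "omhhe" = "apmomhhe"

apmomhhe


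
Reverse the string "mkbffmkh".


Input: mkbffmkh
Reading characters right to left:
  Position 7: 'h'
  Position 6: 'k'
  Position 5: 'm'
  Position 4: 'f'
  Position 3: 'f'
  Position 2: 'b'
  Position 1: 'k'
  Position 0: 'm'
Reversed: hkmffbkm

hkmffbkm


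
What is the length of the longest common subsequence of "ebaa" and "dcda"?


LCS of "ebaa" and "dcda"
DP table:
           d    c    d    a
      0    0    0    0    0
  e   0    0    0    0    0
  b   0    0    0    0    0
  a   0    0    0    0    1
  a   0    0    0    0    1
LCS length = dp[4][4] = 1

1


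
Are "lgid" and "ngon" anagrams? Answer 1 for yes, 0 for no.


Strings: "lgid", "ngon"
Sorted first:  dgil
Sorted second: gnno
Differ at position 0: 'd' vs 'g' => not anagrams

0


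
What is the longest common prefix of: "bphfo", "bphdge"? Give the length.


Words: bphfo, bphdge
  Position 0: all 'b' => match
  Position 1: all 'p' => match
  Position 2: all 'h' => match
  Position 3: ('f', 'd') => mismatch, stop
LCP = "bph" (length 3)

3


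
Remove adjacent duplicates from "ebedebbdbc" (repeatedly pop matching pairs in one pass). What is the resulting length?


Input: ebedebbdbc
Stack-based adjacent duplicate removal:
  Read 'e': push. Stack: e
  Read 'b': push. Stack: eb
  Read 'e': push. Stack: ebe
  Read 'd': push. Stack: ebed
  Read 'e': push. Stack: ebede
  Read 'b': push. Stack: ebedeb
  Read 'b': matches stack top 'b' => pop. Stack: ebede
  Read 'd': push. Stack: ebeded
  Read 'b': push. Stack: ebededb
  Read 'c': push. Stack: ebededbc
Final stack: "ebededbc" (length 8)

8


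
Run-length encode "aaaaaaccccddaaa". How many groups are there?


Input: aaaaaaccccddaaa
Scanning for consecutive runs:
  Group 1: 'a' x 6 (positions 0-5)
  Group 2: 'c' x 4 (positions 6-9)
  Group 3: 'd' x 2 (positions 10-11)
  Group 4: 'a' x 3 (positions 12-14)
Total groups: 4

4


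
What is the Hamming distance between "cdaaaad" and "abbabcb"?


Comparing "cdaaaad" and "abbabcb" position by position:
  Position 0: 'c' vs 'a' => differ
  Position 1: 'd' vs 'b' => differ
  Position 2: 'a' vs 'b' => differ
  Position 3: 'a' vs 'a' => same
  Position 4: 'a' vs 'b' => differ
  Position 5: 'a' vs 'c' => differ
  Position 6: 'd' vs 'b' => differ
Total differences (Hamming distance): 6

6


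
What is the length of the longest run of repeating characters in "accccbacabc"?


Input: "accccbacabc"
Scanning for longest run:
  Position 1 ('c'): new char, reset run to 1
  Position 2 ('c'): continues run of 'c', length=2
  Position 3 ('c'): continues run of 'c', length=3
  Position 4 ('c'): continues run of 'c', length=4
  Position 5 ('b'): new char, reset run to 1
  Position 6 ('a'): new char, reset run to 1
  Position 7 ('c'): new char, reset run to 1
  Position 8 ('a'): new char, reset run to 1
  Position 9 ('b'): new char, reset run to 1
  Position 10 ('c'): new char, reset run to 1
Longest run: 'c' with length 4

4


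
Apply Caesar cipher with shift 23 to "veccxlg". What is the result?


Caesar cipher: shift "veccxlg" by 23
  'v' (pos 21) + 23 = pos 18 = 's'
  'e' (pos 4) + 23 = pos 1 = 'b'
  'c' (pos 2) + 23 = pos 25 = 'z'
  'c' (pos 2) + 23 = pos 25 = 'z'
  'x' (pos 23) + 23 = pos 20 = 'u'
  'l' (pos 11) + 23 = pos 8 = 'i'
  'g' (pos 6) + 23 = pos 3 = 'd'
Result: sbzzuid

sbzzuid


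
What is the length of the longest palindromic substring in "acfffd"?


Input: "acfffd"
Checking substrings for palindromes:
  [2:5] "fff" (len 3) => palindrome
  [2:4] "ff" (len 2) => palindrome
  [3:5] "ff" (len 2) => palindrome
Longest palindromic substring: "fff" with length 3

3


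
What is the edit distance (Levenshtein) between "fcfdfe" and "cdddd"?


Computing edit distance: "fcfdfe" -> "cdddd"
DP table:
           c    d    d    d    d
      0    1    2    3    4    5
  f   1    1    2    3    4    5
  c   2    1    2    3    4    5
  f   3    2    2    3    4    5
  d   4    3    2    2    3    4
  f   5    4    3    3    3    4
  e   6    5    4    4    4    4
Edit distance = dp[6][5] = 4

4


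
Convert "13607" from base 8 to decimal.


Input: "13607" in base 8
Positional expansion:
  Digit '1' (value 1) x 8^4 = 4096
  Digit '3' (value 3) x 8^3 = 1536
  Digit '6' (value 6) x 8^2 = 384
  Digit '0' (value 0) x 8^1 = 0
  Digit '7' (value 7) x 8^0 = 7
Sum = 6023

6023


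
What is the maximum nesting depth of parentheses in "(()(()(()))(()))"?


Input: "(()(()(()))(()))"
Tracking depth:
  Position 0 '(': depth becomes 1
  Position 1 '(': depth becomes 2
  Position 2 ')': depth becomes 1
  Position 3 '(': depth becomes 2
  Position 4 '(': depth becomes 3
  Position 5 ')': depth becomes 2
  Position 6 '(': depth becomes 3
  Position 7 '(': depth becomes 4
  Position 8 ')': depth becomes 3
  Position 9 ')': depth becomes 2
  Position 10 ')': depth becomes 1
  Position 11 '(': depth becomes 2
  Position 12 '(': depth becomes 3
  Position 13 ')': depth becomes 2
  Position 14 ')': depth becomes 1
  Position 15 ')': depth becomes 0
Maximum depth reached: 4

4


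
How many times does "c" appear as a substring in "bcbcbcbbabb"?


Searching for "c" in "bcbcbcbbabb"
Scanning each position:
  Position 0: "b" => no
  Position 1: "c" => MATCH
  Position 2: "b" => no
  Position 3: "c" => MATCH
  Position 4: "b" => no
  Position 5: "c" => MATCH
  Position 6: "b" => no
  Position 7: "b" => no
  Position 8: "a" => no
  Position 9: "b" => no
  Position 10: "b" => no
Total occurrences: 3

3


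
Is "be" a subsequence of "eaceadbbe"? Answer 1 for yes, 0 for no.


Check if "be" is a subsequence of "eaceadbbe"
Greedy scan:
  Position 0 ('e'): no match needed
  Position 1 ('a'): no match needed
  Position 2 ('c'): no match needed
  Position 3 ('e'): no match needed
  Position 4 ('a'): no match needed
  Position 5 ('d'): no match needed
  Position 6 ('b'): matches sub[0] = 'b'
  Position 7 ('b'): no match needed
  Position 8 ('e'): matches sub[1] = 'e'
All 2 characters matched => is a subsequence

1


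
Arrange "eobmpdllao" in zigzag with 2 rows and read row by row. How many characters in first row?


Zigzag "eobmpdllao" into 2 rows:
Placing characters:
  'e' => row 0
  'o' => row 1
  'b' => row 0
  'm' => row 1
  'p' => row 0
  'd' => row 1
  'l' => row 0
  'l' => row 1
  'a' => row 0
  'o' => row 1
Rows:
  Row 0: "ebpla"
  Row 1: "omdlo"
First row length: 5

5


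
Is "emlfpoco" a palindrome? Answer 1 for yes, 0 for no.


Input: emlfpoco
Reversed: ocopflme
  Compare pos 0 ('e') with pos 7 ('o'): MISMATCH
  Compare pos 1 ('m') with pos 6 ('c'): MISMATCH
  Compare pos 2 ('l') with pos 5 ('o'): MISMATCH
  Compare pos 3 ('f') with pos 4 ('p'): MISMATCH
Result: not a palindrome

0


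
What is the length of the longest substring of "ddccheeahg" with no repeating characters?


Input: "ddccheeahg"
Sliding window (track last position of each char):
  Position 0 ('d'): window [0,0] length 1 -- new best
  Position 1 ('d'): repeat (last at 0), move window start to 1
  Position 1 ('d'): window [1,1] length 1
  Position 2 ('c'): window [1,2] length 2 -- new best
  Position 3 ('c'): repeat (last at 2), move window start to 3
  Position 3 ('c'): window [3,3] length 1
  Position 4 ('h'): window [3,4] length 2
  Position 5 ('e'): window [3,5] length 3 -- new best
  Position 6 ('e'): repeat (last at 5), move window start to 6
  Position 6 ('e'): window [6,6] length 1
  Position 7 ('a'): window [6,7] length 2
  Position 8 ('h'): window [6,8] length 3
  Position 9 ('g'): window [6,9] length 4 -- new best
Longest substring with no repeats: "eahg" with length 4

4


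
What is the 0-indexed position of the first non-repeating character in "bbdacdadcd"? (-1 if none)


Input: bbdacdadcd
Character frequencies:
  'a': 2
  'b': 2
  'c': 2
  'd': 4
Scanning left to right for freq == 1:
  Position 0 ('b'): freq=2, skip
  Position 1 ('b'): freq=2, skip
  Position 2 ('d'): freq=4, skip
  Position 3 ('a'): freq=2, skip
  Position 4 ('c'): freq=2, skip
  Position 5 ('d'): freq=4, skip
  Position 6 ('a'): freq=2, skip
  Position 7 ('d'): freq=4, skip
  Position 8 ('c'): freq=2, skip
  Position 9 ('d'): freq=4, skip
  No unique character found => answer = -1

-1


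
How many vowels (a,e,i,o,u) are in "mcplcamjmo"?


Input: mcplcamjmo
Checking each character:
  'm' at position 0: consonant
  'c' at position 1: consonant
  'p' at position 2: consonant
  'l' at position 3: consonant
  'c' at position 4: consonant
  'a' at position 5: vowel (running total: 1)
  'm' at position 6: consonant
  'j' at position 7: consonant
  'm' at position 8: consonant
  'o' at position 9: vowel (running total: 2)
Total vowels: 2

2


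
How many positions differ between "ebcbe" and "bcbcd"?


Comparing "ebcbe" and "bcbcd" position by position:
  Position 0: 'e' vs 'b' => DIFFER
  Position 1: 'b' vs 'c' => DIFFER
  Position 2: 'c' vs 'b' => DIFFER
  Position 3: 'b' vs 'c' => DIFFER
  Position 4: 'e' vs 'd' => DIFFER
Positions that differ: 5

5


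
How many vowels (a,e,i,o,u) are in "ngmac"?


Input: ngmac
Checking each character:
  'n' at position 0: consonant
  'g' at position 1: consonant
  'm' at position 2: consonant
  'a' at position 3: vowel (running total: 1)
  'c' at position 4: consonant
Total vowels: 1

1


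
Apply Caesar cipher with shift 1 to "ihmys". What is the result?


Caesar cipher: shift "ihmys" by 1
  'i' (pos 8) + 1 = pos 9 = 'j'
  'h' (pos 7) + 1 = pos 8 = 'i'
  'm' (pos 12) + 1 = pos 13 = 'n'
  'y' (pos 24) + 1 = pos 25 = 'z'
  's' (pos 18) + 1 = pos 19 = 't'
Result: jinzt

jinzt


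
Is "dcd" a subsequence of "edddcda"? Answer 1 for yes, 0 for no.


Check if "dcd" is a subsequence of "edddcda"
Greedy scan:
  Position 0 ('e'): no match needed
  Position 1 ('d'): matches sub[0] = 'd'
  Position 2 ('d'): no match needed
  Position 3 ('d'): no match needed
  Position 4 ('c'): matches sub[1] = 'c'
  Position 5 ('d'): matches sub[2] = 'd'
  Position 6 ('a'): no match needed
All 3 characters matched => is a subsequence

1


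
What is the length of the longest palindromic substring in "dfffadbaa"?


Input: "dfffadbaa"
Checking substrings for palindromes:
  [1:4] "fff" (len 3) => palindrome
  [1:3] "ff" (len 2) => palindrome
  [2:4] "ff" (len 2) => palindrome
  [7:9] "aa" (len 2) => palindrome
Longest palindromic substring: "fff" with length 3

3


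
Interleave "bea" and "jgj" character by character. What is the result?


Interleaving "bea" and "jgj":
  Position 0: 'b' from first, 'j' from second => "bj"
  Position 1: 'e' from first, 'g' from second => "eg"
  Position 2: 'a' from first, 'j' from second => "aj"
Result: bjegaj

bjegaj


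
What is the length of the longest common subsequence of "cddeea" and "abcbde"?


LCS of "cddeea" and "abcbde"
DP table:
           a    b    c    b    d    e
      0    0    0    0    0    0    0
  c   0    0    0    1    1    1    1
  d   0    0    0    1    1    2    2
  d   0    0    0    1    1    2    2
  e   0    0    0    1    1    2    3
  e   0    0    0    1    1    2    3
  a   0    1    1    1    1    2    3
LCS length = dp[6][6] = 3

3


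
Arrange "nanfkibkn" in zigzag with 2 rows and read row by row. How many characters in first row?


Zigzag "nanfkibkn" into 2 rows:
Placing characters:
  'n' => row 0
  'a' => row 1
  'n' => row 0
  'f' => row 1
  'k' => row 0
  'i' => row 1
  'b' => row 0
  'k' => row 1
  'n' => row 0
Rows:
  Row 0: "nnkbn"
  Row 1: "afik"
First row length: 5

5


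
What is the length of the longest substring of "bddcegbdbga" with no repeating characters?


Input: "bddcegbdbga"
Sliding window (track last position of each char):
  Position 0 ('b'): window [0,0] length 1 -- new best
  Position 1 ('d'): window [0,1] length 2 -- new best
  Position 2 ('d'): repeat (last at 1), move window start to 2
  Position 2 ('d'): window [2,2] length 1
  Position 3 ('c'): window [2,3] length 2
  Position 4 ('e'): window [2,4] length 3 -- new best
  Position 5 ('g'): window [2,5] length 4 -- new best
  Position 6 ('b'): window [2,6] length 5 -- new best
  Position 7 ('d'): repeat (last at 2), move window start to 3
  Position 7 ('d'): window [3,7] length 5
  Position 8 ('b'): repeat (last at 6), move window start to 7
  Position 8 ('b'): window [7,8] length 2
  Position 9 ('g'): window [7,9] length 3
  Position 10 ('a'): window [7,10] length 4
Longest substring with no repeats: "dcegb" with length 5

5


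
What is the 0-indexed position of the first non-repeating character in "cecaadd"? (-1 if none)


Input: cecaadd
Character frequencies:
  'a': 2
  'c': 2
  'd': 2
  'e': 1
Scanning left to right for freq == 1:
  Position 0 ('c'): freq=2, skip
  Position 1 ('e'): unique! => answer = 1

1


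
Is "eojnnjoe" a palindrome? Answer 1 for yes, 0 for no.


Input: eojnnjoe
Reversed: eojnnjoe
  Compare pos 0 ('e') with pos 7 ('e'): match
  Compare pos 1 ('o') with pos 6 ('o'): match
  Compare pos 2 ('j') with pos 5 ('j'): match
  Compare pos 3 ('n') with pos 4 ('n'): match
Result: palindrome

1


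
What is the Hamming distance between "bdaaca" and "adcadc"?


Comparing "bdaaca" and "adcadc" position by position:
  Position 0: 'b' vs 'a' => differ
  Position 1: 'd' vs 'd' => same
  Position 2: 'a' vs 'c' => differ
  Position 3: 'a' vs 'a' => same
  Position 4: 'c' vs 'd' => differ
  Position 5: 'a' vs 'c' => differ
Total differences (Hamming distance): 4

4


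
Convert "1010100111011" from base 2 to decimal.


Input: "1010100111011" in base 2
Positional expansion:
  Digit '1' (value 1) x 2^12 = 4096
  Digit '0' (value 0) x 2^11 = 0
  Digit '1' (value 1) x 2^10 = 1024
  Digit '0' (value 0) x 2^9 = 0
  Digit '1' (value 1) x 2^8 = 256
  Digit '0' (value 0) x 2^7 = 0
  Digit '0' (value 0) x 2^6 = 0
  Digit '1' (value 1) x 2^5 = 32
  Digit '1' (value 1) x 2^4 = 16
  Digit '1' (value 1) x 2^3 = 8
  Digit '0' (value 0) x 2^2 = 0
  Digit '1' (value 1) x 2^1 = 2
  Digit '1' (value 1) x 2^0 = 1
Sum = 5435

5435


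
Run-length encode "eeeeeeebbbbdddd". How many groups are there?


Input: eeeeeeebbbbdddd
Scanning for consecutive runs:
  Group 1: 'e' x 7 (positions 0-6)
  Group 2: 'b' x 4 (positions 7-10)
  Group 3: 'd' x 4 (positions 11-14)
Total groups: 3

3


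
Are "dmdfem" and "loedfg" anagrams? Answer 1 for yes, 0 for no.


Strings: "dmdfem", "loedfg"
Sorted first:  ddefmm
Sorted second: defglo
Differ at position 1: 'd' vs 'e' => not anagrams

0


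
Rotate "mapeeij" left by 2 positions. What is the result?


Input: "mapeeij", rotate left by 2
First 2 characters: "ma"
Remaining characters: "peeij"
Concatenate remaining + first: "peeij" + "ma" = "peeijma"

peeijma


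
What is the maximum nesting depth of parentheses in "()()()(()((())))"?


Input: "()()()(()((())))"
Tracking depth:
  Position 0 '(': depth becomes 1
  Position 1 ')': depth becomes 0
  Position 2 '(': depth becomes 1
  Position 3 ')': depth becomes 0
  Position 4 '(': depth becomes 1
  Position 5 ')': depth becomes 0
  Position 6 '(': depth becomes 1
  Position 7 '(': depth becomes 2
  Position 8 ')': depth becomes 1
  Position 9 '(': depth becomes 2
  Position 10 '(': depth becomes 3
  Position 11 '(': depth becomes 4
  Position 12 ')': depth becomes 3
  Position 13 ')': depth becomes 2
  Position 14 ')': depth becomes 1
  Position 15 ')': depth becomes 0
Maximum depth reached: 4

4


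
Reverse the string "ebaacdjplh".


Input: ebaacdjplh
Reading characters right to left:
  Position 9: 'h'
  Position 8: 'l'
  Position 7: 'p'
  Position 6: 'j'
  Position 5: 'd'
  Position 4: 'c'
  Position 3: 'a'
  Position 2: 'a'
  Position 1: 'b'
  Position 0: 'e'
Reversed: hlpjdcaabe

hlpjdcaabe


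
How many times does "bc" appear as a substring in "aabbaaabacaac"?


Searching for "bc" in "aabbaaabacaac"
Scanning each position:
  Position 0: "aa" => no
  Position 1: "ab" => no
  Position 2: "bb" => no
  Position 3: "ba" => no
  Position 4: "aa" => no
  Position 5: "aa" => no
  Position 6: "ab" => no
  Position 7: "ba" => no
  Position 8: "ac" => no
  Position 9: "ca" => no
  Position 10: "aa" => no
  Position 11: "ac" => no
Total occurrences: 0

0


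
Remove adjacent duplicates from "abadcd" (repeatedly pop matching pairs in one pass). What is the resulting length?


Input: abadcd
Stack-based adjacent duplicate removal:
  Read 'a': push. Stack: a
  Read 'b': push. Stack: ab
  Read 'a': push. Stack: aba
  Read 'd': push. Stack: abad
  Read 'c': push. Stack: abadc
  Read 'd': push. Stack: abadcd
Final stack: "abadcd" (length 6)

6


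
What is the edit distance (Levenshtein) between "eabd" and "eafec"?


Computing edit distance: "eabd" -> "eafec"
DP table:
           e    a    f    e    c
      0    1    2    3    4    5
  e   1    0    1    2    3    4
  a   2    1    0    1    2    3
  b   3    2    1    1    2    3
  d   4    3    2    2    2    3
Edit distance = dp[4][5] = 3

3


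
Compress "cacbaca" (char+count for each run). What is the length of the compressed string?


Input: cacbaca
Runs:
  'c' x 1 => "c1"
  'a' x 1 => "a1"
  'c' x 1 => "c1"
  'b' x 1 => "b1"
  'a' x 1 => "a1"
  'c' x 1 => "c1"
  'a' x 1 => "a1"
Compressed: "c1a1c1b1a1c1a1"
Compressed length: 14

14


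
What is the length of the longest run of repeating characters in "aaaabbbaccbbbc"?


Input: "aaaabbbaccbbbc"
Scanning for longest run:
  Position 1 ('a'): continues run of 'a', length=2
  Position 2 ('a'): continues run of 'a', length=3
  Position 3 ('a'): continues run of 'a', length=4
  Position 4 ('b'): new char, reset run to 1
  Position 5 ('b'): continues run of 'b', length=2
  Position 6 ('b'): continues run of 'b', length=3
  Position 7 ('a'): new char, reset run to 1
  Position 8 ('c'): new char, reset run to 1
  Position 9 ('c'): continues run of 'c', length=2
  Position 10 ('b'): new char, reset run to 1
  Position 11 ('b'): continues run of 'b', length=2
  Position 12 ('b'): continues run of 'b', length=3
  Position 13 ('c'): new char, reset run to 1
Longest run: 'a' with length 4

4


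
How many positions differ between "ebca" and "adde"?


Comparing "ebca" and "adde" position by position:
  Position 0: 'e' vs 'a' => DIFFER
  Position 1: 'b' vs 'd' => DIFFER
  Position 2: 'c' vs 'd' => DIFFER
  Position 3: 'a' vs 'e' => DIFFER
Positions that differ: 4

4


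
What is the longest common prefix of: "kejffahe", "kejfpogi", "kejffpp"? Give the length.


Words: kejffahe, kejfpogi, kejffpp
  Position 0: all 'k' => match
  Position 1: all 'e' => match
  Position 2: all 'j' => match
  Position 3: all 'f' => match
  Position 4: ('f', 'p', 'f') => mismatch, stop
LCP = "kejf" (length 4)

4


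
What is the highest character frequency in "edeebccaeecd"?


Input: edeebccaeecd
Character counts:
  'a': 1
  'b': 1
  'c': 3
  'd': 2
  'e': 5
Maximum frequency: 5

5


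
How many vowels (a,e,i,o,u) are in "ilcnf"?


Input: ilcnf
Checking each character:
  'i' at position 0: vowel (running total: 1)
  'l' at position 1: consonant
  'c' at position 2: consonant
  'n' at position 3: consonant
  'f' at position 4: consonant
Total vowels: 1

1


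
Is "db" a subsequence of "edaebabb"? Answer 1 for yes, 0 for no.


Check if "db" is a subsequence of "edaebabb"
Greedy scan:
  Position 0 ('e'): no match needed
  Position 1 ('d'): matches sub[0] = 'd'
  Position 2 ('a'): no match needed
  Position 3 ('e'): no match needed
  Position 4 ('b'): matches sub[1] = 'b'
  Position 5 ('a'): no match needed
  Position 6 ('b'): no match needed
  Position 7 ('b'): no match needed
All 2 characters matched => is a subsequence

1


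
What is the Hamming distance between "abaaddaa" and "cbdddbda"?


Comparing "abaaddaa" and "cbdddbda" position by position:
  Position 0: 'a' vs 'c' => differ
  Position 1: 'b' vs 'b' => same
  Position 2: 'a' vs 'd' => differ
  Position 3: 'a' vs 'd' => differ
  Position 4: 'd' vs 'd' => same
  Position 5: 'd' vs 'b' => differ
  Position 6: 'a' vs 'd' => differ
  Position 7: 'a' vs 'a' => same
Total differences (Hamming distance): 5

5


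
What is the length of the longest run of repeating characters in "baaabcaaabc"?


Input: "baaabcaaabc"
Scanning for longest run:
  Position 1 ('a'): new char, reset run to 1
  Position 2 ('a'): continues run of 'a', length=2
  Position 3 ('a'): continues run of 'a', length=3
  Position 4 ('b'): new char, reset run to 1
  Position 5 ('c'): new char, reset run to 1
  Position 6 ('a'): new char, reset run to 1
  Position 7 ('a'): continues run of 'a', length=2
  Position 8 ('a'): continues run of 'a', length=3
  Position 9 ('b'): new char, reset run to 1
  Position 10 ('c'): new char, reset run to 1
Longest run: 'a' with length 3

3


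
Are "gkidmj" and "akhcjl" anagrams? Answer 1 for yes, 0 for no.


Strings: "gkidmj", "akhcjl"
Sorted first:  dgijkm
Sorted second: achjkl
Differ at position 0: 'd' vs 'a' => not anagrams

0


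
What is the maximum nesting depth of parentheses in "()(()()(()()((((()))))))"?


Input: "()(()()(()()((((()))))))"
Tracking depth:
  Position 0 '(': depth becomes 1
  Position 1 ')': depth becomes 0
  Position 2 '(': depth becomes 1
  Position 3 '(': depth becomes 2
  Position 4 ')': depth becomes 1
  Position 5 '(': depth becomes 2
  Position 6 ')': depth becomes 1
  Position 7 '(': depth becomes 2
  Position 8 '(': depth becomes 3
  Position 9 ')': depth becomes 2
  Position 10 '(': depth becomes 3
  Position 11 ')': depth becomes 2
  Position 12 '(': depth becomes 3
  Position 13 '(': depth becomes 4
  Position 14 '(': depth becomes 5
  Position 15 '(': depth becomes 6
  Position 16 '(': depth becomes 7
  Position 17 ')': depth becomes 6
  Position 18 ')': depth becomes 5
  Position 19 ')': depth becomes 4
  Position 20 ')': depth becomes 3
  Position 21 ')': depth becomes 2
  Position 22 ')': depth becomes 1
  Position 23 ')': depth becomes 0
Maximum depth reached: 7

7


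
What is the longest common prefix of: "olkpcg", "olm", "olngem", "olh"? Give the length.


Words: olkpcg, olm, olngem, olh
  Position 0: all 'o' => match
  Position 1: all 'l' => match
  Position 2: ('k', 'm', 'n', 'h') => mismatch, stop
LCP = "ol" (length 2)

2


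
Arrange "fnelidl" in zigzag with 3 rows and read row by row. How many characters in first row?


Zigzag "fnelidl" into 3 rows:
Placing characters:
  'f' => row 0
  'n' => row 1
  'e' => row 2
  'l' => row 1
  'i' => row 0
  'd' => row 1
  'l' => row 2
Rows:
  Row 0: "fi"
  Row 1: "nld"
  Row 2: "el"
First row length: 2

2


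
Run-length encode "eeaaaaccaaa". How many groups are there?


Input: eeaaaaccaaa
Scanning for consecutive runs:
  Group 1: 'e' x 2 (positions 0-1)
  Group 2: 'a' x 4 (positions 2-5)
  Group 3: 'c' x 2 (positions 6-7)
  Group 4: 'a' x 3 (positions 8-10)
Total groups: 4

4


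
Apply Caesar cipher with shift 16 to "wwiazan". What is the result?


Caesar cipher: shift "wwiazan" by 16
  'w' (pos 22) + 16 = pos 12 = 'm'
  'w' (pos 22) + 16 = pos 12 = 'm'
  'i' (pos 8) + 16 = pos 24 = 'y'
  'a' (pos 0) + 16 = pos 16 = 'q'
  'z' (pos 25) + 16 = pos 15 = 'p'
  'a' (pos 0) + 16 = pos 16 = 'q'
  'n' (pos 13) + 16 = pos 3 = 'd'
Result: mmyqpqd

mmyqpqd


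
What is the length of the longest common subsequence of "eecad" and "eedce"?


LCS of "eecad" and "eedce"
DP table:
           e    e    d    c    e
      0    0    0    0    0    0
  e   0    1    1    1    1    1
  e   0    1    2    2    2    2
  c   0    1    2    2    3    3
  a   0    1    2    2    3    3
  d   0    1    2    3    3    3
LCS length = dp[5][5] = 3

3


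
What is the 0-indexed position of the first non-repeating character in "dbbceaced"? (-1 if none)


Input: dbbceaced
Character frequencies:
  'a': 1
  'b': 2
  'c': 2
  'd': 2
  'e': 2
Scanning left to right for freq == 1:
  Position 0 ('d'): freq=2, skip
  Position 1 ('b'): freq=2, skip
  Position 2 ('b'): freq=2, skip
  Position 3 ('c'): freq=2, skip
  Position 4 ('e'): freq=2, skip
  Position 5 ('a'): unique! => answer = 5

5


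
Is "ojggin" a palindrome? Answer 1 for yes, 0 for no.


Input: ojggin
Reversed: niggjo
  Compare pos 0 ('o') with pos 5 ('n'): MISMATCH
  Compare pos 1 ('j') with pos 4 ('i'): MISMATCH
  Compare pos 2 ('g') with pos 3 ('g'): match
Result: not a palindrome

0


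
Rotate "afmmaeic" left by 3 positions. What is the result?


Input: "afmmaeic", rotate left by 3
First 3 characters: "afm"
Remaining characters: "maeic"
Concatenate remaining + first: "maeic" + "afm" = "maeicafm"

maeicafm


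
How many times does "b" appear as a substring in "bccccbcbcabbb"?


Searching for "b" in "bccccbcbcabbb"
Scanning each position:
  Position 0: "b" => MATCH
  Position 1: "c" => no
  Position 2: "c" => no
  Position 3: "c" => no
  Position 4: "c" => no
  Position 5: "b" => MATCH
  Position 6: "c" => no
  Position 7: "b" => MATCH
  Position 8: "c" => no
  Position 9: "a" => no
  Position 10: "b" => MATCH
  Position 11: "b" => MATCH
  Position 12: "b" => MATCH
Total occurrences: 6

6


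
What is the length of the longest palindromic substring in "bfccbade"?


Input: "bfccbade"
Checking substrings for palindromes:
  [2:4] "cc" (len 2) => palindrome
Longest palindromic substring: "cc" with length 2

2


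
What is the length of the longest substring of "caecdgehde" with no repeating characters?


Input: "caecdgehde"
Sliding window (track last position of each char):
  Position 0 ('c'): window [0,0] length 1 -- new best
  Position 1 ('a'): window [0,1] length 2 -- new best
  Position 2 ('e'): window [0,2] length 3 -- new best
  Position 3 ('c'): repeat (last at 0), move window start to 1
  Position 3 ('c'): window [1,3] length 3
  Position 4 ('d'): window [1,4] length 4 -- new best
  Position 5 ('g'): window [1,5] length 5 -- new best
  Position 6 ('e'): repeat (last at 2), move window start to 3
  Position 6 ('e'): window [3,6] length 4
  Position 7 ('h'): window [3,7] length 5
  Position 8 ('d'): repeat (last at 4), move window start to 5
  Position 8 ('d'): window [5,8] length 4
  Position 9 ('e'): repeat (last at 6), move window start to 7
  Position 9 ('e'): window [7,9] length 3
Longest substring with no repeats: "aecdg" with length 5

5


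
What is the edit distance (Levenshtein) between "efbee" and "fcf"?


Computing edit distance: "efbee" -> "fcf"
DP table:
           f    c    f
      0    1    2    3
  e   1    1    2    3
  f   2    1    2    2
  b   3    2    2    3
  e   4    3    3    3
  e   5    4    4    4
Edit distance = dp[5][3] = 4

4
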